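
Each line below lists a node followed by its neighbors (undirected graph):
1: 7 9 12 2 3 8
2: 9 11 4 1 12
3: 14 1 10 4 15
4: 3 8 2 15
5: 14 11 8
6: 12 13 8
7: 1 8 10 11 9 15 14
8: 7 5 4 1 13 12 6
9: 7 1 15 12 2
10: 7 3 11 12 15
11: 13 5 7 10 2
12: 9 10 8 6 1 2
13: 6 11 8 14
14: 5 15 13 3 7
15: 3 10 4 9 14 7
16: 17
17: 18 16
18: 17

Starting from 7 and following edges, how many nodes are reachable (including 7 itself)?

15

BFS from 7 visits: 7, 15, 14, 11, 10, 9, 8, 1, 4, 3, 13, 5, 2, 12, 6
Reachable nodes: 15 of 18 total.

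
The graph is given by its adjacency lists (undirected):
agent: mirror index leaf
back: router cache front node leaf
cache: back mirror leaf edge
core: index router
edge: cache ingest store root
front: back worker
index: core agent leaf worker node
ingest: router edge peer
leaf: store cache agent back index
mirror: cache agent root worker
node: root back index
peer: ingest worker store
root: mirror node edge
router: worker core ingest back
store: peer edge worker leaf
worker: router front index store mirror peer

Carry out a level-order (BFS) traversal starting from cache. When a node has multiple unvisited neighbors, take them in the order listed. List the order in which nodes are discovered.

Visit cache; enqueue back, mirror, leaf, edge → queue [back, mirror, leaf, edge]
Visit back; enqueue router, front, node → queue [mirror, leaf, edge, router, front, node]
Visit mirror; enqueue agent, root, worker → queue [leaf, edge, router, front, node, agent, root, worker]
Visit leaf; enqueue store, index → queue [edge, router, front, node, agent, root, worker, store, index]
Visit edge; enqueue ingest → queue [router, front, node, agent, root, worker, store, index, ingest]
Visit router; enqueue core → queue [front, node, agent, root, worker, store, index, ingest, core]
Visit front → queue [node, agent, root, worker, store, index, ingest, core]
Visit node → queue [agent, root, worker, store, index, ingest, core]
Visit agent → queue [root, worker, store, index, ingest, core]
Visit root → queue [worker, store, index, ingest, core]
Visit worker; enqueue peer → queue [store, index, ingest, core, peer]
Visit store → queue [index, ingest, core, peer]
Visit index → queue [ingest, core, peer]
Visit ingest → queue [core, peer]
Visit core → queue [peer]
Visit peer → queue []

cache back mirror leaf edge router front node agent root worker store index ingest core peer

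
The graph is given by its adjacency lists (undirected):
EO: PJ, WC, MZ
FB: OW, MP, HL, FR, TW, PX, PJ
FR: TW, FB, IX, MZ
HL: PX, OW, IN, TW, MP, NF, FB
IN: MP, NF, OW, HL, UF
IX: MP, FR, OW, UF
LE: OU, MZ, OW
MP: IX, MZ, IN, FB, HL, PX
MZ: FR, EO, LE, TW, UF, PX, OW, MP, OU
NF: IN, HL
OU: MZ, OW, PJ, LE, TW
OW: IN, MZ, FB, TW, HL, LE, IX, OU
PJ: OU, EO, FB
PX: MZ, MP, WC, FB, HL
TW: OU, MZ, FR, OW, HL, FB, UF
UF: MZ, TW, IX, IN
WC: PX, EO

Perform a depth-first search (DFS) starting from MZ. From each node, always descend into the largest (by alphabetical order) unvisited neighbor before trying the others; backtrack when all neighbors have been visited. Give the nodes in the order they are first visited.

MZ, UF, TW, OW, OU, PJ, FB, PX, WC, EO, MP, IX, FR, IN, NF, HL, LE

Visit MZ
MZ → UF
UF → TW
TW → OW
OW → OU
OU → PJ
PJ → FB
FB → PX
PX → WC
WC → EO
PX → MP
MP → IX
IX → FR
MP → IN
IN → NF
NF → HL
OU → LE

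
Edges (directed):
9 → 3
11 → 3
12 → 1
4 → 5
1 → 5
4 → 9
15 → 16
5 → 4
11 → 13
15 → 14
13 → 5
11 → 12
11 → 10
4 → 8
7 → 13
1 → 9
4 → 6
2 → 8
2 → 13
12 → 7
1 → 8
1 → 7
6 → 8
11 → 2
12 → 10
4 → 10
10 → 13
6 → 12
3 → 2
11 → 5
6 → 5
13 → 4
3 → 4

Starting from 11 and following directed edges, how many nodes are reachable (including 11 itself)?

13

BFS from 11 visits: 11, 13, 12, 10, 5, 3, 2, 4, 7, 1, 8, 9, 6
Reachable nodes: 13 of 16 total.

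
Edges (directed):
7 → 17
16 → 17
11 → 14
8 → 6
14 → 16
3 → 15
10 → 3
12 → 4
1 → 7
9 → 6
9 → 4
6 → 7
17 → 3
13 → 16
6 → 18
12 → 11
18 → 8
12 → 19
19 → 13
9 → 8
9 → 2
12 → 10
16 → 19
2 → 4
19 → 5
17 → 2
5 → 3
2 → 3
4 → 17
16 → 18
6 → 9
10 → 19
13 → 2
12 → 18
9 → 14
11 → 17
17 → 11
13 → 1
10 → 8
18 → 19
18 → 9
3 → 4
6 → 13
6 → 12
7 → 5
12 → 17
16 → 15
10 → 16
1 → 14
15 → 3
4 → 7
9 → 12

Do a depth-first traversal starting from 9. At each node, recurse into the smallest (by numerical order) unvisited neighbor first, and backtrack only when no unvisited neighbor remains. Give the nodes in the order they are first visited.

9 2 3 4 7 5 17 11 14 16 15 18 8 6 12 10 19 13 1

Visit 9
9 → 2
2 → 3
3 → 4
4 → 7
7 → 5
7 → 17
17 → 11
11 → 14
14 → 16
16 → 15
16 → 18
18 → 8
8 → 6
6 → 12
12 → 10
10 → 19
19 → 13
13 → 1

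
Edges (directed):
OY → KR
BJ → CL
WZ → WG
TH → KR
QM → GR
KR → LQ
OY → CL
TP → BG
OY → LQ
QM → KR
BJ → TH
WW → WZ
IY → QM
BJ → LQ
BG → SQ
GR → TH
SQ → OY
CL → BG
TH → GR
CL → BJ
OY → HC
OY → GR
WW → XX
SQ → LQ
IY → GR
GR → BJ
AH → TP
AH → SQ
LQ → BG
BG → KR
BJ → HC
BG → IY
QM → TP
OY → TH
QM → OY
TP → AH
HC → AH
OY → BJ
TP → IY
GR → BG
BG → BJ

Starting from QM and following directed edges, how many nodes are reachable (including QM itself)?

14

BFS from QM visits: QM, TP, OY, KR, GR, IY, BG, AH, TH, LQ, HC, CL, BJ, SQ
Reachable nodes: 14 of 18 total.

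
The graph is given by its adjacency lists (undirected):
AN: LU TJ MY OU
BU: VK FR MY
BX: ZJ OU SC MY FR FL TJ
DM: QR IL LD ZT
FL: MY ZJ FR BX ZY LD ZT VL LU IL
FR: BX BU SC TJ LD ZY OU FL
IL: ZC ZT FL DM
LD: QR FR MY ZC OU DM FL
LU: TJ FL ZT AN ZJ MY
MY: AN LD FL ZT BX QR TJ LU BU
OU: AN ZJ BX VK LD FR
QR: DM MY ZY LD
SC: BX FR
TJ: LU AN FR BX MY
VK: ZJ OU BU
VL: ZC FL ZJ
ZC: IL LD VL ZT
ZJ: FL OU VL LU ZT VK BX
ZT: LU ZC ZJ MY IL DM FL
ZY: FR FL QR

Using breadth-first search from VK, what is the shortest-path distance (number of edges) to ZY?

Level 0: VK
Level 1: BU, OU, ZJ
Level 2: AN, BX, FL, FR, LD, LU, MY, VL, ZT
Level 3: DM, IL, QR, SC, TJ, ZC, ZY
ZY first appears at level 3.

3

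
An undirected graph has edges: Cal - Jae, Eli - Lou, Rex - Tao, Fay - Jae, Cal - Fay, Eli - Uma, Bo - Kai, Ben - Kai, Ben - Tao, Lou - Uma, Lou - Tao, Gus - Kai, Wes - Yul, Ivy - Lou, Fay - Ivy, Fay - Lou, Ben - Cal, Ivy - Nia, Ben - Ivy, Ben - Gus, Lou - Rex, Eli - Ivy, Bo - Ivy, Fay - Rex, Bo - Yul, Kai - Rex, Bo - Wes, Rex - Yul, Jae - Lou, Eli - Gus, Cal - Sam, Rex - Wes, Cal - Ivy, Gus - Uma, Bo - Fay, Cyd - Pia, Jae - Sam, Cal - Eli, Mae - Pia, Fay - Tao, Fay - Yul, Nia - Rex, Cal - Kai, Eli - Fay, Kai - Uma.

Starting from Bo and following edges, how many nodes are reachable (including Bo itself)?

BFS from Bo visits: Bo, Fay, Ivy, Kai, Wes, Yul, Cal, Eli, Jae, Lou, Rex, Tao, Ben, Nia, Gus, Uma, Sam
Reachable nodes: 17 of 20 total.

17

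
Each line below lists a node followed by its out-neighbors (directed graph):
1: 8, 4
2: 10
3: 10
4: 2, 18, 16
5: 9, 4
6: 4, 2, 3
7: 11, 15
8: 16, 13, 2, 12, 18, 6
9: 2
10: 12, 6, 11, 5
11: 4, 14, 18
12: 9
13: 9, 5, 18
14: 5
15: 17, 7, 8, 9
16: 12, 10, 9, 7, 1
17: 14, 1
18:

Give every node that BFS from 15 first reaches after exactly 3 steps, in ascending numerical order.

3, 4, 5, 10

Level 0: 15
Level 1: 7, 8, 9, 17
Level 2: 1, 2, 6, 11, 12, 13, 14, 16, 18
Level 3: 3, 4, 5, 10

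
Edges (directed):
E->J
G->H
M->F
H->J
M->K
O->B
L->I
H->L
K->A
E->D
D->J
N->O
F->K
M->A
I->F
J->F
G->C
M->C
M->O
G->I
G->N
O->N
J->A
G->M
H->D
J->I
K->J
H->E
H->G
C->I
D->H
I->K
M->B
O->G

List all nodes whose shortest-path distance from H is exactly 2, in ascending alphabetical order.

A, C, F, I, M, N

Level 0: H
Level 1: D, E, G, J, L
Level 2: A, C, F, I, M, N
Level 3: B, K, O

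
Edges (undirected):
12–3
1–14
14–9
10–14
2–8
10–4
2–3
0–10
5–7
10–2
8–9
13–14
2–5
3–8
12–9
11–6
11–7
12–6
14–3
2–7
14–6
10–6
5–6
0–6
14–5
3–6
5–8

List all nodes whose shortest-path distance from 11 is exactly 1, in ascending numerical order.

6, 7

Level 0: 11
Level 1: 6, 7
Level 2: 0, 2, 3, 5, 10, 12, 14
Level 3: 1, 4, 8, 9, 13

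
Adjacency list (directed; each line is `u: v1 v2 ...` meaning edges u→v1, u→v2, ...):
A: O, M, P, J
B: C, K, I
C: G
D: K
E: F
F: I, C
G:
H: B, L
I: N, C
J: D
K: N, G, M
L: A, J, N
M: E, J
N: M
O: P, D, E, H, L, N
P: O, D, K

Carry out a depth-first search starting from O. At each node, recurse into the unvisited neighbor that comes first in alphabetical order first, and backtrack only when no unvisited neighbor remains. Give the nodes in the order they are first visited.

O, D, K, G, M, E, F, C, I, N, J, H, B, L, A, P

Visit O
O → D
D → K
K → G
K → M
M → E
E → F
F → C
F → I
I → N
M → J
O → H
H → B
H → L
L → A
A → P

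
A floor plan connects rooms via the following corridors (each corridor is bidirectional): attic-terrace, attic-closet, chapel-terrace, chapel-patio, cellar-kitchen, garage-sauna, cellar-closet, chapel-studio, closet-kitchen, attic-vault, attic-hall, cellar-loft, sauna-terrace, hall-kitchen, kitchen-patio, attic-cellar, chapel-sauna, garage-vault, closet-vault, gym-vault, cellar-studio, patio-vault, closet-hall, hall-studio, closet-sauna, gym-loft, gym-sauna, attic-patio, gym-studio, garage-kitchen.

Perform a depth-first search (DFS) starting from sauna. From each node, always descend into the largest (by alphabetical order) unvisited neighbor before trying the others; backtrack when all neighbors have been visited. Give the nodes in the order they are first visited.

sauna, terrace, chapel, studio, hall, kitchen, patio, vault, gym, loft, cellar, closet, attic, garage

Visit sauna
sauna → terrace
terrace → chapel
chapel → studio
studio → hall
hall → kitchen
kitchen → patio
patio → vault
vault → gym
gym → loft
loft → cellar
cellar → closet
closet → attic
vault → garage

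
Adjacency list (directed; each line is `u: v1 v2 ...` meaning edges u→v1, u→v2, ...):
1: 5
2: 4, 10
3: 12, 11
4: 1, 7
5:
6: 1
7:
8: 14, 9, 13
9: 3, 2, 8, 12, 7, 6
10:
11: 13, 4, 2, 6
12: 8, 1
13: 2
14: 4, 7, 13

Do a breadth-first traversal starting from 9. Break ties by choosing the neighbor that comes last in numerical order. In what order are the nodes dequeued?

Visit 9; enqueue 12, 8, 7, 6, 3, 2 → queue [12, 8, 7, 6, 3, 2]
Visit 12; enqueue 1 → queue [8, 7, 6, 3, 2, 1]
Visit 8; enqueue 14, 13 → queue [7, 6, 3, 2, 1, 14, 13]
Visit 7 → queue [6, 3, 2, 1, 14, 13]
Visit 6 → queue [3, 2, 1, 14, 13]
Visit 3; enqueue 11 → queue [2, 1, 14, 13, 11]
Visit 2; enqueue 10, 4 → queue [1, 14, 13, 11, 10, 4]
Visit 1; enqueue 5 → queue [14, 13, 11, 10, 4, 5]
Visit 14 → queue [13, 11, 10, 4, 5]
Visit 13 → queue [11, 10, 4, 5]
Visit 11 → queue [10, 4, 5]
Visit 10 → queue [4, 5]
Visit 4 → queue [5]
Visit 5 → queue []

9 12 8 7 6 3 2 1 14 13 11 10 4 5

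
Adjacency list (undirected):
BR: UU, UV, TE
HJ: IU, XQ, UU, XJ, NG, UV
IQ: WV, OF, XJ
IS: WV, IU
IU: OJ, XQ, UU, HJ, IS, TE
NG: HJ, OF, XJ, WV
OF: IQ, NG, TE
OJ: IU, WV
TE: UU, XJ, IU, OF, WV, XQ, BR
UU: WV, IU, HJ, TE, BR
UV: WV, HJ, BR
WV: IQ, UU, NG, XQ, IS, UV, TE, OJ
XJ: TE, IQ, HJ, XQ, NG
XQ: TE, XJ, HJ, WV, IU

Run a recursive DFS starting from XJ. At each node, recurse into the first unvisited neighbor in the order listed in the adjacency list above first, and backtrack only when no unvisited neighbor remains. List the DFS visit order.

XJ, TE, UU, WV, IQ, OF, NG, HJ, IU, OJ, XQ, IS, UV, BR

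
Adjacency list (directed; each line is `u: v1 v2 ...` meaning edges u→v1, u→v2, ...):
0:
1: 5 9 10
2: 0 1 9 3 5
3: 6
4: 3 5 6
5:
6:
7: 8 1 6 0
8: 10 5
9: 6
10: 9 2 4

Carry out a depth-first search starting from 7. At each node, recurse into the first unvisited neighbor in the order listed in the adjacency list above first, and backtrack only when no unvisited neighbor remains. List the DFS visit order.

Visit 7
7 → 8
8 → 10
10 → 9
9 → 6
10 → 2
2 → 0
2 → 1
1 → 5
2 → 3
10 → 4

7, 8, 10, 9, 6, 2, 0, 1, 5, 3, 4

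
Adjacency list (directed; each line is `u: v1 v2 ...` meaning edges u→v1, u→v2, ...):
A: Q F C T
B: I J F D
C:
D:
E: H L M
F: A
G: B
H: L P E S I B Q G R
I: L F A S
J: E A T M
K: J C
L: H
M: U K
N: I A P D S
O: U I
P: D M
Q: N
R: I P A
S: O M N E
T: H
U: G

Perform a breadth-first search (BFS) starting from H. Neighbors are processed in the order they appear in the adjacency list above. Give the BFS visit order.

H -> L -> P -> E -> S -> I -> B -> Q -> G -> R -> D -> M -> O -> N -> F -> A -> J -> U -> K -> C -> T

Visit H; enqueue L, P, E, S, I, B, Q, G, R → queue [L, P, E, S, I, B, Q, G, R]
Visit L → queue [P, E, S, I, B, Q, G, R]
Visit P; enqueue D, M → queue [E, S, I, B, Q, G, R, D, M]
Visit E → queue [S, I, B, Q, G, R, D, M]
Visit S; enqueue O, N → queue [I, B, Q, G, R, D, M, O, N]
Visit I; enqueue F, A → queue [B, Q, G, R, D, M, O, N, F, A]
Visit B; enqueue J → queue [Q, G, R, D, M, O, N, F, A, J]
Visit Q → queue [G, R, D, M, O, N, F, A, J]
Visit G → queue [R, D, M, O, N, F, A, J]
Visit R → queue [D, M, O, N, F, A, J]
Visit D → queue [M, O, N, F, A, J]
Visit M; enqueue U, K → queue [O, N, F, A, J, U, K]
Visit O → queue [N, F, A, J, U, K]
Visit N → queue [F, A, J, U, K]
Visit F → queue [A, J, U, K]
Visit A; enqueue C, T → queue [J, U, K, C, T]
Visit J → queue [U, K, C, T]
Visit U → queue [K, C, T]
Visit K → queue [C, T]
Visit C → queue [T]
Visit T → queue []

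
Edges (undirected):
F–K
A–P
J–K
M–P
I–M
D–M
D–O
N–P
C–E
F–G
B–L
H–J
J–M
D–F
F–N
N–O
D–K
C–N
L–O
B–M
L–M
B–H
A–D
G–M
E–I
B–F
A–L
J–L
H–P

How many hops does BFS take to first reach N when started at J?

Level 0: J
Level 1: H, K, L, M
Level 2: A, B, D, F, G, I, O, P
Level 3: E, N
Level 4: C
N first appears at level 3.

3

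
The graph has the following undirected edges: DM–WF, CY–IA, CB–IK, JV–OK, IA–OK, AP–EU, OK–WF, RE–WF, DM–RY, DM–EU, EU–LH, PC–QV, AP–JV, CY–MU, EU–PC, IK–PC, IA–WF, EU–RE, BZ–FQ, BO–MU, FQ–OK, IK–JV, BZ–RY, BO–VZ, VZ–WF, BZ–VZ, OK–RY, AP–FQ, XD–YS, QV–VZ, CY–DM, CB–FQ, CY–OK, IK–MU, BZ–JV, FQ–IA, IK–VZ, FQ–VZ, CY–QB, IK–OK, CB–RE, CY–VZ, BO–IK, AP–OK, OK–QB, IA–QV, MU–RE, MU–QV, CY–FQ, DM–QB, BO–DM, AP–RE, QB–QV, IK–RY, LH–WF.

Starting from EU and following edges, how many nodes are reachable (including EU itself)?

21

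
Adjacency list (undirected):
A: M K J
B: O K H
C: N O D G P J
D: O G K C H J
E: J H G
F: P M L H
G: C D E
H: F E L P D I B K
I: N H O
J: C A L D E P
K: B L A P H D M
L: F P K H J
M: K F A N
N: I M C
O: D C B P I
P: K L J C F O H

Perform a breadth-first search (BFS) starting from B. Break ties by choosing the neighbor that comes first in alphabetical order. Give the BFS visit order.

B -> H -> K -> O -> D -> E -> F -> I -> L -> P -> A -> M -> C -> G -> J -> N

Visit B; enqueue H, K, O → queue [H, K, O]
Visit H; enqueue D, E, F, I, L, P → queue [K, O, D, E, F, I, L, P]
Visit K; enqueue A, M → queue [O, D, E, F, I, L, P, A, M]
Visit O; enqueue C → queue [D, E, F, I, L, P, A, M, C]
Visit D; enqueue G, J → queue [E, F, I, L, P, A, M, C, G, J]
Visit E → queue [F, I, L, P, A, M, C, G, J]
Visit F → queue [I, L, P, A, M, C, G, J]
Visit I; enqueue N → queue [L, P, A, M, C, G, J, N]
Visit L → queue [P, A, M, C, G, J, N]
Visit P → queue [A, M, C, G, J, N]
Visit A → queue [M, C, G, J, N]
Visit M → queue [C, G, J, N]
Visit C → queue [G, J, N]
Visit G → queue [J, N]
Visit J → queue [N]
Visit N → queue []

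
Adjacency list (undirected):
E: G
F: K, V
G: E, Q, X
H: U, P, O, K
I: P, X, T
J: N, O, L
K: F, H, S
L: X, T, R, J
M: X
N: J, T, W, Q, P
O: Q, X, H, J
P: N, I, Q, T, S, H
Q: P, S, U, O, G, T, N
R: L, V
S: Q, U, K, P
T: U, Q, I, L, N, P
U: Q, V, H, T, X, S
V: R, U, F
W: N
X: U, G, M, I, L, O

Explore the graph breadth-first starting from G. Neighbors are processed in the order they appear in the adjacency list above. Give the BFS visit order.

Visit G; enqueue E, Q, X → queue [E, Q, X]
Visit E → queue [Q, X]
Visit Q; enqueue P, S, U, O, T, N → queue [X, P, S, U, O, T, N]
Visit X; enqueue M, I, L → queue [P, S, U, O, T, N, M, I, L]
Visit P; enqueue H → queue [S, U, O, T, N, M, I, L, H]
Visit S; enqueue K → queue [U, O, T, N, M, I, L, H, K]
Visit U; enqueue V → queue [O, T, N, M, I, L, H, K, V]
Visit O; enqueue J → queue [T, N, M, I, L, H, K, V, J]
Visit T → queue [N, M, I, L, H, K, V, J]
Visit N; enqueue W → queue [M, I, L, H, K, V, J, W]
Visit M → queue [I, L, H, K, V, J, W]
Visit I → queue [L, H, K, V, J, W]
Visit L; enqueue R → queue [H, K, V, J, W, R]
Visit H → queue [K, V, J, W, R]
Visit K; enqueue F → queue [V, J, W, R, F]
Visit V → queue [J, W, R, F]
Visit J → queue [W, R, F]
Visit W → queue [R, F]
Visit R → queue [F]
Visit F → queue []

G, E, Q, X, P, S, U, O, T, N, M, I, L, H, K, V, J, W, R, F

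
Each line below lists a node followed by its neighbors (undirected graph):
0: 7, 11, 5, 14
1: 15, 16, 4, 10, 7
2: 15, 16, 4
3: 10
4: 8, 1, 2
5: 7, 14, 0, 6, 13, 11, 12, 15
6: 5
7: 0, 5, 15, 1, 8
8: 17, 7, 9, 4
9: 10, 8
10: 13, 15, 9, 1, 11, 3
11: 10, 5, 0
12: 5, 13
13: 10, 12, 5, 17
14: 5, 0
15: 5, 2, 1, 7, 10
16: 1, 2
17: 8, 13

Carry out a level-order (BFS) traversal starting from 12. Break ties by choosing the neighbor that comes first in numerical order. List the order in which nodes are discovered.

Visit 12; enqueue 5, 13 → queue [5, 13]
Visit 5; enqueue 0, 6, 7, 11, 14, 15 → queue [13, 0, 6, 7, 11, 14, 15]
Visit 13; enqueue 10, 17 → queue [0, 6, 7, 11, 14, 15, 10, 17]
Visit 0 → queue [6, 7, 11, 14, 15, 10, 17]
Visit 6 → queue [7, 11, 14, 15, 10, 17]
Visit 7; enqueue 1, 8 → queue [11, 14, 15, 10, 17, 1, 8]
Visit 11 → queue [14, 15, 10, 17, 1, 8]
Visit 14 → queue [15, 10, 17, 1, 8]
Visit 15; enqueue 2 → queue [10, 17, 1, 8, 2]
Visit 10; enqueue 3, 9 → queue [17, 1, 8, 2, 3, 9]
Visit 17 → queue [1, 8, 2, 3, 9]
Visit 1; enqueue 4, 16 → queue [8, 2, 3, 9, 4, 16]
Visit 8 → queue [2, 3, 9, 4, 16]
Visit 2 → queue [3, 9, 4, 16]
Visit 3 → queue [9, 4, 16]
Visit 9 → queue [4, 16]
Visit 4 → queue [16]
Visit 16 → queue []

12 → 5 → 13 → 0 → 6 → 7 → 11 → 14 → 15 → 10 → 17 → 1 → 8 → 2 → 3 → 9 → 4 → 16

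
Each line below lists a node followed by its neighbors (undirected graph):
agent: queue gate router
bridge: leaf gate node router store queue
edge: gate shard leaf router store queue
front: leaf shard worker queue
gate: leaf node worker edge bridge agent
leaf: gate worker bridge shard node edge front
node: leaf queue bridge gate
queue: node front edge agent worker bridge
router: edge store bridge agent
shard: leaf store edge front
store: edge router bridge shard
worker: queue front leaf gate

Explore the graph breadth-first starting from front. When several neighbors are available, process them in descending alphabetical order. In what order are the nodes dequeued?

Visit front; enqueue worker, shard, queue, leaf → queue [worker, shard, queue, leaf]
Visit worker; enqueue gate → queue [shard, queue, leaf, gate]
Visit shard; enqueue store, edge → queue [queue, leaf, gate, store, edge]
Visit queue; enqueue node, bridge, agent → queue [leaf, gate, store, edge, node, bridge, agent]
Visit leaf → queue [gate, store, edge, node, bridge, agent]
Visit gate → queue [store, edge, node, bridge, agent]
Visit store; enqueue router → queue [edge, node, bridge, agent, router]
Visit edge → queue [node, bridge, agent, router]
Visit node → queue [bridge, agent, router]
Visit bridge → queue [agent, router]
Visit agent → queue [router]
Visit router → queue []

front, worker, shard, queue, leaf, gate, store, edge, node, bridge, agent, router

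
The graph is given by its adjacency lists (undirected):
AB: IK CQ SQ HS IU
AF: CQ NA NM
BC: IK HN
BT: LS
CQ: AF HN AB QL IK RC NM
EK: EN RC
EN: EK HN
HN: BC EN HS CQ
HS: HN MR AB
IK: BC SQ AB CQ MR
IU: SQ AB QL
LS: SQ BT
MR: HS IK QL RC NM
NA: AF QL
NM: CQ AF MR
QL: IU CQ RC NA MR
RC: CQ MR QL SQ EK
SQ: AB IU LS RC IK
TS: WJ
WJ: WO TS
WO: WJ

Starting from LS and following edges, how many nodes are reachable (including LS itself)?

18

BFS from LS visits: LS, SQ, BT, AB, IU, RC, IK, CQ, HS, QL, MR, EK, BC, AF, HN, NM, NA, EN
Reachable nodes: 18 of 21 total.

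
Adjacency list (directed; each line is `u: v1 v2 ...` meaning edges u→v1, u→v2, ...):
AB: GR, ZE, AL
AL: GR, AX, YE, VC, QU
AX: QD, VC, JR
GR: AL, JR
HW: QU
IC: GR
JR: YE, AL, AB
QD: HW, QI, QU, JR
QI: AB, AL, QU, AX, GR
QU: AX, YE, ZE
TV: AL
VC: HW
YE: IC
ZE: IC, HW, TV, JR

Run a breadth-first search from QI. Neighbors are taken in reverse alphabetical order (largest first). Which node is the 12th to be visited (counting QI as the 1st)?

TV

Visit QI; enqueue QU, GR, AX, AL, AB → queue [QU, GR, AX, AL, AB]
Visit QU; enqueue ZE, YE → queue [GR, AX, AL, AB, ZE, YE]
Visit GR; enqueue JR → queue [AX, AL, AB, ZE, YE, JR]
Visit AX; enqueue VC, QD → queue [AL, AB, ZE, YE, JR, VC, QD]
Visit AL → queue [AB, ZE, YE, JR, VC, QD]
Visit AB → queue [ZE, YE, JR, VC, QD]
Visit ZE; enqueue TV, IC, HW → queue [YE, JR, VC, QD, TV, IC, HW]
Visit YE → queue [JR, VC, QD, TV, IC, HW]
Visit JR → queue [VC, QD, TV, IC, HW]
Visit VC → queue [QD, TV, IC, HW]
Visit QD → queue [TV, IC, HW]
Visit TV → queue [IC, HW]
Visit IC → queue [HW]
Visit HW → queue []

Visit order: QI, QU, GR, AX, AL, AB, ZE, YE, JR, VC, QD, TV, IC, HW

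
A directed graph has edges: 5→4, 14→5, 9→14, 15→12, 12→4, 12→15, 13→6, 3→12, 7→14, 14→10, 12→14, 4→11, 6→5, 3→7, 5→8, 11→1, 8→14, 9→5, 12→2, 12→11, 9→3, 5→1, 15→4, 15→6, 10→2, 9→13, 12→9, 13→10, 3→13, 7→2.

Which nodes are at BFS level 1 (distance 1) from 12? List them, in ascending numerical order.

2, 4, 9, 11, 14, 15

Level 0: 12
Level 1: 2, 4, 9, 11, 14, 15
Level 2: 1, 3, 5, 6, 10, 13
Level 3: 7, 8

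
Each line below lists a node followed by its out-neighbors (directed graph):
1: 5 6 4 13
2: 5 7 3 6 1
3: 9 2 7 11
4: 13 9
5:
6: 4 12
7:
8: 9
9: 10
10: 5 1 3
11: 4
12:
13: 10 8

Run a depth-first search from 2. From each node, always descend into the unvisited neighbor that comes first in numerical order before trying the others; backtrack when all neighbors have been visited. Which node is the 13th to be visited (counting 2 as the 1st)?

12

Visit 2
2 → 1
1 → 4
4 → 9
9 → 10
10 → 3
3 → 7
3 → 11
10 → 5
4 → 13
13 → 8
1 → 6
6 → 12

Visit order: 2, 1, 4, 9, 10, 3, 7, 11, 5, 13, 8, 6, 12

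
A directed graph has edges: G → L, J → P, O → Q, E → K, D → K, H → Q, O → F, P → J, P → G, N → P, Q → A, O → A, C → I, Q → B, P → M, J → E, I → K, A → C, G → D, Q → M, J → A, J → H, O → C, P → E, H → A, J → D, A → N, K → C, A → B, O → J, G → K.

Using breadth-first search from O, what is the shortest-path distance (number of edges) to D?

Level 0: O
Level 1: A, C, F, J, Q
Level 2: B, D, E, H, I, M, N, P
Level 3: G, K
Level 4: L
D first appears at level 2.

2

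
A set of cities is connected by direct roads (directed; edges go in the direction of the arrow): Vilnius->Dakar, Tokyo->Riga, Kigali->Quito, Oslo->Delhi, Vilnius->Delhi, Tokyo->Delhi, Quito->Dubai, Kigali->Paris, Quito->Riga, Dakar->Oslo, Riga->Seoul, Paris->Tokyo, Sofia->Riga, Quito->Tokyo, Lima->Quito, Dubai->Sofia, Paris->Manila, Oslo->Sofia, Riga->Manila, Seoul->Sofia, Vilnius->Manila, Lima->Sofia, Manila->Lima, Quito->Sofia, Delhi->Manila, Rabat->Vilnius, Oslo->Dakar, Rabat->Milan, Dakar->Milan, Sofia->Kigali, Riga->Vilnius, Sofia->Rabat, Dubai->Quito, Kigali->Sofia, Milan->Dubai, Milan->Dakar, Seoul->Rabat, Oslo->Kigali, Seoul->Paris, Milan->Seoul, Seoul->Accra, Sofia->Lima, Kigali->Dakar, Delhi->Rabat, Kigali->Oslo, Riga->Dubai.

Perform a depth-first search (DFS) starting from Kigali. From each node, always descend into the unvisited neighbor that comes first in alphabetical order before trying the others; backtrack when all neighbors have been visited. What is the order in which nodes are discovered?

Visit Kigali
Kigali → Dakar
Dakar → Milan
Milan → Dubai
Dubai → Quito
Quito → Riga
Riga → Manila
Manila → Lima
Lima → Sofia
Sofia → Rabat
Rabat → Vilnius
Vilnius → Delhi
Riga → Seoul
Seoul → Accra
Seoul → Paris
Paris → Tokyo
Dakar → Oslo

Kigali, Dakar, Milan, Dubai, Quito, Riga, Manila, Lima, Sofia, Rabat, Vilnius, Delhi, Seoul, Accra, Paris, Tokyo, Oslo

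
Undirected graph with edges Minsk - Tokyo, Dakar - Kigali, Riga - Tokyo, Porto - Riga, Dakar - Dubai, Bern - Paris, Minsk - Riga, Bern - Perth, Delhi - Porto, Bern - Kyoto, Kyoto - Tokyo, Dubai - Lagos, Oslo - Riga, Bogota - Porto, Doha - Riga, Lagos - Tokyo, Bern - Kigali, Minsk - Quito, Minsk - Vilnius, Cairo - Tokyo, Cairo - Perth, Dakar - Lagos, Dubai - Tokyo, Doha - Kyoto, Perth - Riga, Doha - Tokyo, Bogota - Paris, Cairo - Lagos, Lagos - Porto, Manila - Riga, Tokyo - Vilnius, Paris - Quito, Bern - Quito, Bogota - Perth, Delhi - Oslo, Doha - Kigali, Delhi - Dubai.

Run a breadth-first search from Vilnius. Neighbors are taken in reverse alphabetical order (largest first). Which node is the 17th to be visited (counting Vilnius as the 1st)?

Visit Vilnius; enqueue Tokyo, Minsk → queue [Tokyo, Minsk]
Visit Tokyo; enqueue Riga, Lagos, Kyoto, Dubai, Doha, Cairo → queue [Minsk, Riga, Lagos, Kyoto, Dubai, Doha, Cairo]
Visit Minsk; enqueue Quito → queue [Riga, Lagos, Kyoto, Dubai, Doha, Cairo, Quito]
Visit Riga; enqueue Porto, Perth, Oslo, Manila → queue [Lagos, Kyoto, Dubai, Doha, Cairo, Quito, Porto, Perth, Oslo, Manila]
Visit Lagos; enqueue Dakar → queue [Kyoto, Dubai, Doha, Cairo, Quito, Porto, Perth, Oslo, Manila, Dakar]
Visit Kyoto; enqueue Bern → queue [Dubai, Doha, Cairo, Quito, Porto, Perth, Oslo, Manila, Dakar, Bern]
Visit Dubai; enqueue Delhi → queue [Doha, Cairo, Quito, Porto, Perth, Oslo, Manila, Dakar, Bern, Delhi]
Visit Doha; enqueue Kigali → queue [Cairo, Quito, Porto, Perth, Oslo, Manila, Dakar, Bern, Delhi, Kigali]
Visit Cairo → queue [Quito, Porto, Perth, Oslo, Manila, Dakar, Bern, Delhi, Kigali]
Visit Quito; enqueue Paris → queue [Porto, Perth, Oslo, Manila, Dakar, Bern, Delhi, Kigali, Paris]
Visit Porto; enqueue Bogota → queue [Perth, Oslo, Manila, Dakar, Bern, Delhi, Kigali, Paris, Bogota]
Visit Perth → queue [Oslo, Manila, Dakar, Bern, Delhi, Kigali, Paris, Bogota]
Visit Oslo → queue [Manila, Dakar, Bern, Delhi, Kigali, Paris, Bogota]
Visit Manila → queue [Dakar, Bern, Delhi, Kigali, Paris, Bogota]
Visit Dakar → queue [Bern, Delhi, Kigali, Paris, Bogota]
Visit Bern → queue [Delhi, Kigali, Paris, Bogota]
Visit Delhi → queue [Kigali, Paris, Bogota]
Visit Kigali → queue [Paris, Bogota]
Visit Paris → queue [Bogota]
Visit Bogota → queue []

Visit order: Vilnius, Tokyo, Minsk, Riga, Lagos, Kyoto, Dubai, Doha, Cairo, Quito, Porto, Perth, Oslo, Manila, Dakar, Bern, Delhi, Kigali, Paris, Bogota

Delhi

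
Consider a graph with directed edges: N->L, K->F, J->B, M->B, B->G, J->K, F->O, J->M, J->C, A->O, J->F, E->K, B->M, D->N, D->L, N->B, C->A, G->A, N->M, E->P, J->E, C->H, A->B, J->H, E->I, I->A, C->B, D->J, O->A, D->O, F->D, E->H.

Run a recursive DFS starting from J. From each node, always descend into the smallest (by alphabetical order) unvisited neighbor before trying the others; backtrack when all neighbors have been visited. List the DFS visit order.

J, B, G, A, O, M, C, H, E, I, K, F, D, L, N, P

Visit J
J → B
B → G
G → A
A → O
B → M
J → C
C → H
J → E
E → I
E → K
K → F
F → D
D → L
D → N
E → P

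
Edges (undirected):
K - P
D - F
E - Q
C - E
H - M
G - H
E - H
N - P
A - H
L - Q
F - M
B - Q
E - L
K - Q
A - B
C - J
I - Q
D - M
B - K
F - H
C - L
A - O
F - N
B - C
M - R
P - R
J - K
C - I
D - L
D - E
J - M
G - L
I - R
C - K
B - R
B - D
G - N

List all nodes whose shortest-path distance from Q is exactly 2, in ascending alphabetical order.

A, C, D, G, H, J, P, R

Level 0: Q
Level 1: B, E, I, K, L
Level 2: A, C, D, G, H, J, P, R
Level 3: F, M, N, O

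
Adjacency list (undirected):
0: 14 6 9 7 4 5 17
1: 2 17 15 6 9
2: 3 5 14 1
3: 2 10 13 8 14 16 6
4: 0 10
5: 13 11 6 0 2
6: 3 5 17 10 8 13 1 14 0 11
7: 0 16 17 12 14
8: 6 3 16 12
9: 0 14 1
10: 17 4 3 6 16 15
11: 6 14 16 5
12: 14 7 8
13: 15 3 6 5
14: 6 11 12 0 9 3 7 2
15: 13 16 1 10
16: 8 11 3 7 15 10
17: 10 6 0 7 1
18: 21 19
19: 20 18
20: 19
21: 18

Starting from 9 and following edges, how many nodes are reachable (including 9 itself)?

18

BFS from 9 visits: 9, 14, 1, 0, 12, 11, 7, 6, 3, 2, 17, 15, 5, 4, 8, 16, 13, 10
Reachable nodes: 18 of 22 total.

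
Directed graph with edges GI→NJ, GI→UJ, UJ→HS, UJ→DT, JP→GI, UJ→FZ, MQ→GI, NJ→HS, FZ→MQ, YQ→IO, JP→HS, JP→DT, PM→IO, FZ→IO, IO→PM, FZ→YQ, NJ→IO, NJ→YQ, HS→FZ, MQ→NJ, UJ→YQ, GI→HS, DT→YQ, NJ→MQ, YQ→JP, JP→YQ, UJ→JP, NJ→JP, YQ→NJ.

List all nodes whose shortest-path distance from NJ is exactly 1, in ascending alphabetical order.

HS, IO, JP, MQ, YQ

Level 0: NJ
Level 1: HS, IO, JP, MQ, YQ
Level 2: DT, FZ, GI, PM
Level 3: UJ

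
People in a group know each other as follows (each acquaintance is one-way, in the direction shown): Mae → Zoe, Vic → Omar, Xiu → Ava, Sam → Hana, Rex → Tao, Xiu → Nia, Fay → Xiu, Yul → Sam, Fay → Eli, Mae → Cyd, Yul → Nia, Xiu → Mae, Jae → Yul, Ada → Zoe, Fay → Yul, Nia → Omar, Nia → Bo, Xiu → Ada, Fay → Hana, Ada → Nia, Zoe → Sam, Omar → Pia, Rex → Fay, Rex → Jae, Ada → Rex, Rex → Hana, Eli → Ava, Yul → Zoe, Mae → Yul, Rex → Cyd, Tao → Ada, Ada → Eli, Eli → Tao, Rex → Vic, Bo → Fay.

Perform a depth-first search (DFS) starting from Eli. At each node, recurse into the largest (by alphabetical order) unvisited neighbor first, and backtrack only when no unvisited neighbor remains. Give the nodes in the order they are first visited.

Visit Eli
Eli → Tao
Tao → Ada
Ada → Zoe
Zoe → Sam
Sam → Hana
Ada → Rex
Rex → Vic
Vic → Omar
Omar → Pia
Rex → Jae
Jae → Yul
Yul → Nia
Nia → Bo
Bo → Fay
Fay → Xiu
Xiu → Mae
Mae → Cyd
Xiu → Ava

Eli Tao Ada Zoe Sam Hana Rex Vic Omar Pia Jae Yul Nia Bo Fay Xiu Mae Cyd Ava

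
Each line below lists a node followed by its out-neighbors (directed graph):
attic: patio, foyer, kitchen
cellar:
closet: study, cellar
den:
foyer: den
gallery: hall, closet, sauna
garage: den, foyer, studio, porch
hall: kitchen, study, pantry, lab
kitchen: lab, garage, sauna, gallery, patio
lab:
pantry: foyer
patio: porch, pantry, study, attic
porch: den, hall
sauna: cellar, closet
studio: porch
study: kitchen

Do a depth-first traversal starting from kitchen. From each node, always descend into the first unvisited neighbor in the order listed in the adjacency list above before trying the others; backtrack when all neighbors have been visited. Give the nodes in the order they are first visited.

Visit kitchen
kitchen → lab
kitchen → garage
garage → den
garage → foyer
garage → studio
studio → porch
porch → hall
hall → study
hall → pantry
kitchen → sauna
sauna → cellar
sauna → closet
kitchen → gallery
kitchen → patio
patio → attic

kitchen, lab, garage, den, foyer, studio, porch, hall, study, pantry, sauna, cellar, closet, gallery, patio, attic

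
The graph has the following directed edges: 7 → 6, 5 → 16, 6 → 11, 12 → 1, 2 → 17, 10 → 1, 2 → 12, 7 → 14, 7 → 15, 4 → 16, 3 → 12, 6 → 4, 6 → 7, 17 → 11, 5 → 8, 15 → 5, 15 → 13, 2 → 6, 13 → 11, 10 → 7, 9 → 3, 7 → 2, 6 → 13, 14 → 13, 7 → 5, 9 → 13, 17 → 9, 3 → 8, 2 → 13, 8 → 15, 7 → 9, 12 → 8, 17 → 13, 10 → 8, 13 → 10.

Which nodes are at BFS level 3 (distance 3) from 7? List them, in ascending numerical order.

Level 0: 7
Level 1: 2, 5, 6, 9, 14, 15
Level 2: 3, 4, 8, 11, 12, 13, 16, 17
Level 3: 1, 10

1, 10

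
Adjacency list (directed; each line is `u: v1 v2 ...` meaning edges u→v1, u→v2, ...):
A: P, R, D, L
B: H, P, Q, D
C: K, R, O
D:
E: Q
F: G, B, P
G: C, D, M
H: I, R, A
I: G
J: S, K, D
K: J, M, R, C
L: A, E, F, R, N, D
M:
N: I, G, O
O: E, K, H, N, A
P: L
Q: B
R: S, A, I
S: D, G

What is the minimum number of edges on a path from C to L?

3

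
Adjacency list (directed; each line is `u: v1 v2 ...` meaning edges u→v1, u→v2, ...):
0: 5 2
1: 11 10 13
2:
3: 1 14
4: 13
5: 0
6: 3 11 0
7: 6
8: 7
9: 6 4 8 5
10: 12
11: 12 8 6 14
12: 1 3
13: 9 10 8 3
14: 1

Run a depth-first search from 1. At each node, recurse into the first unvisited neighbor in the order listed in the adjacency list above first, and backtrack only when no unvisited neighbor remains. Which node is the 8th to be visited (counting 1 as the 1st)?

Visit 1
1 → 11
11 → 12
12 → 3
3 → 14
11 → 8
8 → 7
7 → 6
6 → 0
0 → 5
0 → 2
1 → 10
1 → 13
13 → 9
9 → 4

Visit order: 1, 11, 12, 3, 14, 8, 7, 6, 0, 5, 2, 10, 13, 9, 4

6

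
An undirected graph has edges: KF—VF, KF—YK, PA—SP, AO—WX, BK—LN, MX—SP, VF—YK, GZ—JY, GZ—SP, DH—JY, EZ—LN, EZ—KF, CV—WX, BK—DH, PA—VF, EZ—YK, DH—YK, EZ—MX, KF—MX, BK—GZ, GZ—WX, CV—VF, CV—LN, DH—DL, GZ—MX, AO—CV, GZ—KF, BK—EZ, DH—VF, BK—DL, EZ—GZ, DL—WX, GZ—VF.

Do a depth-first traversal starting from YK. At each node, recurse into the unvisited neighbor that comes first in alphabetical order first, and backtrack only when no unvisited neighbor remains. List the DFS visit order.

YK -> DH -> BK -> DL -> WX -> AO -> CV -> LN -> EZ -> GZ -> JY -> KF -> MX -> SP -> PA -> VF

Visit YK
YK → DH
DH → BK
BK → DL
DL → WX
WX → AO
AO → CV
CV → LN
LN → EZ
EZ → GZ
GZ → JY
GZ → KF
KF → MX
MX → SP
SP → PA
PA → VF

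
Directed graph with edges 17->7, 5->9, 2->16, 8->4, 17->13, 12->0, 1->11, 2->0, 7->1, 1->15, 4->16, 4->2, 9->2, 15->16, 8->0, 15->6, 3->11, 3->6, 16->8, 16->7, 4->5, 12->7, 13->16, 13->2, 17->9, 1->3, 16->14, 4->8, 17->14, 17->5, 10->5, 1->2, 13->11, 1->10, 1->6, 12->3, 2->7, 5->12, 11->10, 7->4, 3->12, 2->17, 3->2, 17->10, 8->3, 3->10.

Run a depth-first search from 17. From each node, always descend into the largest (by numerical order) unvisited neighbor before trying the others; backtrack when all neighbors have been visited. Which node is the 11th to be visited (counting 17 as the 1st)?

Visit 17
17 → 14
17 → 13
13 → 16
16 → 8
8 → 4
4 → 5
5 → 12
12 → 7
7 → 1
1 → 15
15 → 6
1 → 11
11 → 10
1 → 3
3 → 2
2 → 0
5 → 9

Visit order: 17, 14, 13, 16, 8, 4, 5, 12, 7, 1, 15, 6, 11, 10, 3, 2, 0, 9

15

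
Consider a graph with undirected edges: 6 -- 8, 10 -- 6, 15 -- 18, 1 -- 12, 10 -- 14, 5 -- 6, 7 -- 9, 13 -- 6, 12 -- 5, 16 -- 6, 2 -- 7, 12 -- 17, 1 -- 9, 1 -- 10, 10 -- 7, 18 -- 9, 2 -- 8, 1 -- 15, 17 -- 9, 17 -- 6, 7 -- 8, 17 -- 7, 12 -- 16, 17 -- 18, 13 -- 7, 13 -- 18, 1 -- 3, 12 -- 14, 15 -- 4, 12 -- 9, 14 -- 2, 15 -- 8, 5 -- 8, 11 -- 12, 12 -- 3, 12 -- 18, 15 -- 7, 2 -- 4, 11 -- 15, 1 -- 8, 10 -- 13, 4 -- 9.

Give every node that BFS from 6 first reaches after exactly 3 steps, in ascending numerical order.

3, 4, 11

Level 0: 6
Level 1: 5, 8, 10, 13, 16, 17
Level 2: 1, 2, 7, 9, 12, 14, 15, 18
Level 3: 3, 4, 11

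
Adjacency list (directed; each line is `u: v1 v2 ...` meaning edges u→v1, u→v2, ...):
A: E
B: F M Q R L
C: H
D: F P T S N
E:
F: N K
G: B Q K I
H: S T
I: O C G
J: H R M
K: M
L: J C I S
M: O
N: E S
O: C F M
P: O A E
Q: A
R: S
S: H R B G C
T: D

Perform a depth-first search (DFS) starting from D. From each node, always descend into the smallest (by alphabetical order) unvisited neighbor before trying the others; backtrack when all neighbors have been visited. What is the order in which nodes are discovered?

D → F → K → M → O → C → H → S → B → L → I → G → Q → A → E → J → R → T → N → P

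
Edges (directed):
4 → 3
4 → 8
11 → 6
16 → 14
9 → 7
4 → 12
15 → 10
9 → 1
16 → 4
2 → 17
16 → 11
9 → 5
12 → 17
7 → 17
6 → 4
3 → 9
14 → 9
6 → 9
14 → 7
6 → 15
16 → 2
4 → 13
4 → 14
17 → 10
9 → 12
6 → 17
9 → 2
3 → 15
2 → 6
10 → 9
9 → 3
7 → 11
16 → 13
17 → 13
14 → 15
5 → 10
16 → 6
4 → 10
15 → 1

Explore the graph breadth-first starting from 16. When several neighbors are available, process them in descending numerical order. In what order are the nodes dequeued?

16 -> 14 -> 13 -> 11 -> 6 -> 4 -> 2 -> 15 -> 9 -> 7 -> 17 -> 12 -> 10 -> 8 -> 3 -> 1 -> 5

Visit 16; enqueue 14, 13, 11, 6, 4, 2 → queue [14, 13, 11, 6, 4, 2]
Visit 14; enqueue 15, 9, 7 → queue [13, 11, 6, 4, 2, 15, 9, 7]
Visit 13 → queue [11, 6, 4, 2, 15, 9, 7]
Visit 11 → queue [6, 4, 2, 15, 9, 7]
Visit 6; enqueue 17 → queue [4, 2, 15, 9, 7, 17]
Visit 4; enqueue 12, 10, 8, 3 → queue [2, 15, 9, 7, 17, 12, 10, 8, 3]
Visit 2 → queue [15, 9, 7, 17, 12, 10, 8, 3]
Visit 15; enqueue 1 → queue [9, 7, 17, 12, 10, 8, 3, 1]
Visit 9; enqueue 5 → queue [7, 17, 12, 10, 8, 3, 1, 5]
Visit 7 → queue [17, 12, 10, 8, 3, 1, 5]
Visit 17 → queue [12, 10, 8, 3, 1, 5]
Visit 12 → queue [10, 8, 3, 1, 5]
Visit 10 → queue [8, 3, 1, 5]
Visit 8 → queue [3, 1, 5]
Visit 3 → queue [1, 5]
Visit 1 → queue [5]
Visit 5 → queue []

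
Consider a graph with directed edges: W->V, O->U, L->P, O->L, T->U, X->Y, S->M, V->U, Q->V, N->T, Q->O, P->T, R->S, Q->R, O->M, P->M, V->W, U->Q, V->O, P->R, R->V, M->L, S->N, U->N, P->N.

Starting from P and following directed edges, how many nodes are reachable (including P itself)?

BFS from P visits: P, M, N, R, T, L, S, V, U, O, W, Q
Reachable nodes: 12 of 14 total.

12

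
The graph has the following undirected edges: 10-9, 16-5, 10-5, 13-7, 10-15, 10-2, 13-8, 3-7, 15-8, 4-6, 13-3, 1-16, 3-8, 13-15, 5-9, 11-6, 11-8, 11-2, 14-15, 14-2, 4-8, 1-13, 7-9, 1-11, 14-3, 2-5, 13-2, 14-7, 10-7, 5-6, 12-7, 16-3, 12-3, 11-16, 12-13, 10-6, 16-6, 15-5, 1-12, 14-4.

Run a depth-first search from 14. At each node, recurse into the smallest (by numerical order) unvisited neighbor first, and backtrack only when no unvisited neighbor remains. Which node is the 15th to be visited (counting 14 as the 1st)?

Visit 14
14 → 2
2 → 5
5 → 6
6 → 4
4 → 8
8 → 3
3 → 7
7 → 9
9 → 10
10 → 15
15 → 13
13 → 1
1 → 11
11 → 16
1 → 12

Visit order: 14, 2, 5, 6, 4, 8, 3, 7, 9, 10, 15, 13, 1, 11, 16, 12

16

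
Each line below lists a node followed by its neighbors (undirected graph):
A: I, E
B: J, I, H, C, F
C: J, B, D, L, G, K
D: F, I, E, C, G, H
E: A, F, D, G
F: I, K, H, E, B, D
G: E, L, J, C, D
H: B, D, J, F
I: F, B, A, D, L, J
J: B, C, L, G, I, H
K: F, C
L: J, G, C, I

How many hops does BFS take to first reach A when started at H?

Level 0: H
Level 1: B, D, F, J
Level 2: C, E, G, I, K, L
Level 3: A
A first appears at level 3.

3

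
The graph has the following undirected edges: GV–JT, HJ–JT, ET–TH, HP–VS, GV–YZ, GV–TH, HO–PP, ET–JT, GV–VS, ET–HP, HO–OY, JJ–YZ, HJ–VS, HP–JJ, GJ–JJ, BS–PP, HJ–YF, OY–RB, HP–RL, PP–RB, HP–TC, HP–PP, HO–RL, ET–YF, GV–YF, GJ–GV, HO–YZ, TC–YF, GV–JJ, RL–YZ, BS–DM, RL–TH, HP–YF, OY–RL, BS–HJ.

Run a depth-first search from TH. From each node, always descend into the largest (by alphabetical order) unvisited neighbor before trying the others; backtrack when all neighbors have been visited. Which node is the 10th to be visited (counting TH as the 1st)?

Visit TH
TH → RL
RL → YZ
YZ → JJ
JJ → HP
HP → YF
YF → TC
YF → HJ
HJ → VS
VS → GV
GV → JT
JT → ET
GV → GJ
HJ → BS
BS → PP
PP → RB
RB → OY
OY → HO
BS → DM

Visit order: TH, RL, YZ, JJ, HP, YF, TC, HJ, VS, GV, JT, ET, GJ, BS, PP, RB, OY, HO, DM

GV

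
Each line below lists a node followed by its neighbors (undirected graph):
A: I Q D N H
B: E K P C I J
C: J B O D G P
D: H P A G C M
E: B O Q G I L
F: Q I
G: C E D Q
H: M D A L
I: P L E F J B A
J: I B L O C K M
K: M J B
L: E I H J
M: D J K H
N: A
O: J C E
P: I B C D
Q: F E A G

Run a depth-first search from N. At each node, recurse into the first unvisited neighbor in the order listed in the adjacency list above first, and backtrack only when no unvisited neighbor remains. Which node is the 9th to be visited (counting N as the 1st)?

L

Visit N
N → A
A → I
I → P
P → B
B → E
E → O
O → J
J → L
L → H
H → M
M → D
D → G
G → C
G → Q
Q → F
M → K

Visit order: N, A, I, P, B, E, O, J, L, H, M, D, G, C, Q, F, K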